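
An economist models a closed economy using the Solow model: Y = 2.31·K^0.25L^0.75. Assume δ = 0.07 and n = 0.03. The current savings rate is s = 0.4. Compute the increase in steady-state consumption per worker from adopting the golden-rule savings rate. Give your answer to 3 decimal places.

Capital per worker breaks even when investment replaces (n + δ)·k; here n + δ = 0.1.
Current steady state (s = 0.4): k* = (0.4·2.31/0.1)^(1/0.75) ≈ 19.3893, y* = 2.31·19.3893^0.25 ≈ 4.8473, c* = (1−0.4)·4.8473 ≈ 2.9084.
Setting f'(k) = n+δ gives 0.25·2.31·k^(0.25−1) = 0.1, hence k_gold = (0.25·2.31/0.1)^(1/0.75) ≈ 10.3610.
y_gold = 2.31·10.3610^0.25 ≈ 4.1444, c_gold = y_gold − 0.1·k_gold ≈ 3.1083.
Gain: Δc = 3.1083 − 2.9084 ≈ 0.1999.

Δc ≈ 0.200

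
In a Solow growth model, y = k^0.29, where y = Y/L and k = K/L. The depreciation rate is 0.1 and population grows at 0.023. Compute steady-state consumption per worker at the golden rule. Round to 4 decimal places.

c_gold ≈ 1.0079

n + δ = 0.023 + 0.1 = 0.123.
At the golden rule the marginal product of capital equals n+δ: 0.29·k^(0.29−1) = 0.123. Solving, k_gold = (0.29/0.123)^(1/0.71) ≈ 3.3469.
y_gold = 3.3469^0.29 ≈ 1.4195.
c_gold = y_gold − (n+δ)·k_gold = 1.4195 − 0.123·3.3469 ≈ 1.0079.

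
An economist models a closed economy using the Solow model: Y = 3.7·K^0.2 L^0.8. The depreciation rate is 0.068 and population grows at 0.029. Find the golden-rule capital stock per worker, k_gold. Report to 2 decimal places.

The effective depreciation rate is n + δ = 0.029 + 0.068 = 0.097.
Golden rule sets MPK = n+δ: 0.2·3.7·k^(0.2−1) = 0.097, so k_gold = (0.2·3.7/0.097)^(1/0.8) ≈ 12.6787.

k_gold ≈ 12.68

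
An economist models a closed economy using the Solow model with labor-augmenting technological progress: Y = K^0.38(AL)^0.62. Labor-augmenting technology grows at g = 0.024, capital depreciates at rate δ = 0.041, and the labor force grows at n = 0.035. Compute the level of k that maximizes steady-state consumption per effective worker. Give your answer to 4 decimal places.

k_gold ≈ 8.6126

n + g + δ = 0.035 + 0.024 + 0.041 = 0.1.
Golden rule sets MPK = n+g+δ: 0.38·k^(0.38−1) = 0.1, so k_gold = (0.38/0.1)^(1/0.62) ≈ 8.6126.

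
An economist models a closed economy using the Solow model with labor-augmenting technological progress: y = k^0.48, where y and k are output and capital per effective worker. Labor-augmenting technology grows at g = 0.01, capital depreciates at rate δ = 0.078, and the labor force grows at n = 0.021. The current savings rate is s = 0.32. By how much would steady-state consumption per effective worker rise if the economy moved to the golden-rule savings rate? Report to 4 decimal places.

Break-even investment rate: n + g + δ = 0.021 + 0.01 + 0.078 = 0.109.
Current steady state (s = 0.32): k* = (0.32/0.109)^(1/0.52) ≈ 7.9336, y* = 7.9336^0.48 ≈ 2.7024, c* = (1−0.32)·2.7024 ≈ 1.8376.
Golden rule sets MPK = n+g+δ: 0.48·k^(0.48−1) = 0.109, so k_gold = (0.48/0.109)^(1/0.52) ≈ 17.3024.
y_gold = 17.3024^0.48 ≈ 3.9291, c_gold = y_gold − 0.109·k_gold ≈ 2.0431.
Gain: Δc = 2.0431 − 1.8376 ≈ 0.2055.

Δc ≈ 0.2055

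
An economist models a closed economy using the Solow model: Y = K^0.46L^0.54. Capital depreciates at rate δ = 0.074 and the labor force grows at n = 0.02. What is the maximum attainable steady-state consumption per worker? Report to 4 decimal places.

n + δ = 0.02 + 0.074 = 0.094.
At the golden rule the marginal product of capital equals n+δ: 0.46·k^(0.46−1) = 0.094. Solving, k_gold = (0.46/0.094)^(1/0.54) ≈ 18.9275.
y_gold = 18.9275^0.46 ≈ 3.8678.
c_gold = y_gold − (n+δ)·k_gold = 3.8678 − 0.094·18.9275 ≈ 2.0886.

c_gold ≈ 2.0886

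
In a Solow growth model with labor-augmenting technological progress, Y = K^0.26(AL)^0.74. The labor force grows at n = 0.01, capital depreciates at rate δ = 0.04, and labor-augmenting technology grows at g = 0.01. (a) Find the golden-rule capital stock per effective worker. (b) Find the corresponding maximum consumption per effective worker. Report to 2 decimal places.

(a) k_gold ≈ 7.25; (b) c_gold ≈ 1.24

Capital per effective worker breaks even when investment replaces (n + g + δ)·k; here n + g + δ = 0.06.
Golden rule sets MPK = n+g+δ: 0.26·k^(0.26−1) = 0.06, so k_gold = (0.26/0.06)^(1/0.74) ≈ 7.2539.
y_gold = 7.2539^0.26 ≈ 1.6740; c_gold = y_gold − 0.06·k_gold ≈ 1.2387.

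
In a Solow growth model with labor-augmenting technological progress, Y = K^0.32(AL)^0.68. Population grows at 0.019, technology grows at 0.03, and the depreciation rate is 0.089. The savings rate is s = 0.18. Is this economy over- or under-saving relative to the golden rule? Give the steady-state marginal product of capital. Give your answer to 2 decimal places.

The effective depreciation rate is n + g + δ = 0.019 + 0.03 + 0.089 = 0.138.
Steady-state k*: s·k^0.32 = 0.138·k gives k* = (0.18/0.138)^(1/0.68) ≈ 1.4781.
MPK = 0.32·1.4781^(-0.68) ≈ 0.2453.
MPK > n+g+δ = 0.138, so the economy is dynamically efficient (under-saving).

under-saving; MPK ≈ 0.25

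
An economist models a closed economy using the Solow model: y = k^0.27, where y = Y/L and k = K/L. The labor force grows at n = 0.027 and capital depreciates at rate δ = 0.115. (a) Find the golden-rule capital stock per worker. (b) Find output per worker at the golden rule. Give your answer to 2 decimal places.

Break-even investment rate: n + δ = 0.027 + 0.115 = 0.142.
Maximizing c = f(k) − (n+δ)·k gives f'(k) = n+δ, i.e. 0.27·k^(0.27−1) = 0.142, so k_gold = (0.27/0.142)^(1/0.73) ≈ 2.4115.
y_gold = 2.4115^0.27 ≈ 1.2683.

(a) k_gold ≈ 2.41; (b) y_gold ≈ 1.27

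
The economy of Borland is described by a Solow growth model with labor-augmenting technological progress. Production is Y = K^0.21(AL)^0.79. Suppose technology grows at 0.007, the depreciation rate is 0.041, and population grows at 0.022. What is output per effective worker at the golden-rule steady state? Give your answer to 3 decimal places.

n + g + δ = 0.022 + 0.007 + 0.041 = 0.07.
Setting f'(k) = n+g+δ gives 0.21·k^(0.21−1) = 0.07, hence k_gold = (0.21/0.07)^(1/0.79) ≈ 4.0175.
Output: y_gold = k_gold^0.21 = 4.0175^0.21 ≈ 1.3392.

y_gold ≈ 1.339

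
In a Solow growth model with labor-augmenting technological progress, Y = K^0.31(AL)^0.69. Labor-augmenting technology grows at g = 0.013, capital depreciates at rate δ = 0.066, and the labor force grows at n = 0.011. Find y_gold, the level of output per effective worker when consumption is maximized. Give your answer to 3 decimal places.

y_gold ≈ 1.743

n + g + δ = 0.011 + 0.013 + 0.066 = 0.09.
Maximizing c = f(k) − (n+g+δ)·k gives f'(k) = n+g+δ, i.e. 0.31·k^(0.31−1) = 0.09, so k_gold = (0.31/0.09)^(1/0.69) ≈ 6.0039.
Output: y_gold = k_gold^0.31 = 6.0039^0.31 ≈ 1.7431.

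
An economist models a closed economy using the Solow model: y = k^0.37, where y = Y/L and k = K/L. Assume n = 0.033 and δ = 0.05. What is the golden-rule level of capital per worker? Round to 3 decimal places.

Break-even investment rate: n + δ = 0.033 + 0.05 = 0.083.
Golden rule sets MPK = n+δ: 0.37·k^(0.37−1) = 0.083, so k_gold = (0.37/0.083)^(1/0.63) ≈ 10.7240.

k_gold ≈ 10.724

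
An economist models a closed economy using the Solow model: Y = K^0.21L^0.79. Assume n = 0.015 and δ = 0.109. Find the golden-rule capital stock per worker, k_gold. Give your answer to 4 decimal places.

Break-even investment rate: n + δ = 0.015 + 0.109 = 0.124.
At the golden rule the marginal product of capital equals n+δ: 0.21·k^(0.21−1) = 0.124. Solving, k_gold = (0.21/0.124)^(1/0.79) ≈ 1.9481.

k_gold ≈ 1.9481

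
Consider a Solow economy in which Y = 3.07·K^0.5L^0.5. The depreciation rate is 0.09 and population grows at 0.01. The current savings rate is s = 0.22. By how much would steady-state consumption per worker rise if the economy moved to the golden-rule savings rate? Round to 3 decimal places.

Δc ≈ 7.389

Capital per worker breaks even when investment replaces (n + δ)·k; here n + δ = 0.1.
Current steady state (s = 0.22): k* = (0.22·3.07/0.1)^(1/0.5) ≈ 45.6165, y* = 3.07·45.6165^0.5 ≈ 20.7348, c* = (1−0.22)·20.7348 ≈ 16.1731.
Setting f'(k) = n+δ gives 0.5·3.07·k^(0.5−1) = 0.1, hence k_gold = (0.5·3.07/0.1)^(1/0.5) ≈ 235.6225.
y_gold = 3.07·235.6225^0.5 ≈ 47.1245, c_gold = y_gold − 0.1·k_gold ≈ 23.5622.
Gain: Δc = 23.5622 − 16.1731 ≈ 7.3891.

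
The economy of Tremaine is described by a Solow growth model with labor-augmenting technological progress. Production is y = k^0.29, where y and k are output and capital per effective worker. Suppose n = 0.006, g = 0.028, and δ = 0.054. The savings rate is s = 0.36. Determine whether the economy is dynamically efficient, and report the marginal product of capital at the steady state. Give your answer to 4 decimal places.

dynamically inefficient; MPK ≈ 0.0709

The effective depreciation rate is n + g + δ = 0.006 + 0.028 + 0.054 = 0.088.
Steady-state k*: s·k^0.29 = 0.088·k gives k* = (0.36/0.088)^(1/0.71) ≈ 7.2731.
MPK = 0.29·7.2731^(-0.71) ≈ 0.0709.
MPK < n+g+δ = 0.088, so the economy is dynamically inefficient (over-saving).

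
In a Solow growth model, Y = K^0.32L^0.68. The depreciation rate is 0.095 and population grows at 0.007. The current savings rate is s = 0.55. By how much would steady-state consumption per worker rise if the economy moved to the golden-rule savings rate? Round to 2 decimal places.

Δc ≈ 0.17

Break-even investment rate: n + δ = 0.007 + 0.095 = 0.102.
Current steady state (s = 0.55): k* = (0.55/0.102)^(1/0.68) ≈ 11.9157, y* = 11.9157^0.32 ≈ 2.2098, c* = (1−0.55)·2.2098 ≈ 0.9944.
Maximizing c = f(k) − (n+δ)·k gives f'(k) = n+δ, i.e. 0.32·k^(0.32−1) = 0.102, so k_gold = (0.32/0.102)^(1/0.68) ≈ 5.3730.
y_gold = 5.3730^0.32 ≈ 1.7127, c_gold = y_gold − 0.102·k_gold ≈ 1.1646.
Gain: Δc = 1.1646 − 0.9944 ≈ 0.1702.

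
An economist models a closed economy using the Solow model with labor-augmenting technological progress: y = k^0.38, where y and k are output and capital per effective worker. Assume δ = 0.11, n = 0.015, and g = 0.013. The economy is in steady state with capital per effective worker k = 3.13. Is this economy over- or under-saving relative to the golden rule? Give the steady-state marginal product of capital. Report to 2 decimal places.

under-saving; MPK ≈ 0.19

n + g + δ = 0.015 + 0.013 + 0.11 = 0.138.
MPK = 0.38·k^(0.38−1) = 0.38·3.13^(-0.62) ≈ 0.1873.
MPK > 0.138, so the economy is dynamically efficient (under-saving).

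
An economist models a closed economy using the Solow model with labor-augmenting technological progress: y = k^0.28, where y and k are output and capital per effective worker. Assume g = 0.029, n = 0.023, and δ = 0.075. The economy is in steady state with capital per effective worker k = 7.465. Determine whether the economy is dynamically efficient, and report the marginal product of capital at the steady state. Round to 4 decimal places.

dynamically inefficient; MPK ≈ 0.0659

Break-even investment rate: n + g + δ = 0.023 + 0.029 + 0.075 = 0.127.
MPK = 0.28·k^(0.28−1) = 0.28·7.465^(-0.72) ≈ 0.0659.
MPK < 0.127, so the economy is dynamically inefficient (over-saving).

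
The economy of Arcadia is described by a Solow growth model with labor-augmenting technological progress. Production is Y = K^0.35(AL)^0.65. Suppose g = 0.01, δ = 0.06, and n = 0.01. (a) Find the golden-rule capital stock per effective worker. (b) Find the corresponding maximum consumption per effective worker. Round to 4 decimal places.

(a) k_gold ≈ 9.6855; (b) c_gold ≈ 1.4390

Break-even investment rate: n + g + δ = 0.01 + 0.01 + 0.06 = 0.08.
Setting f'(k) = n+g+δ gives 0.35·k^(0.35−1) = 0.08, hence k_gold = (0.35/0.08)^(1/0.65) ≈ 9.6855.
y_gold = 9.6855^0.35 ≈ 2.2138; c_gold = y_gold − 0.08·k_gold ≈ 1.4390.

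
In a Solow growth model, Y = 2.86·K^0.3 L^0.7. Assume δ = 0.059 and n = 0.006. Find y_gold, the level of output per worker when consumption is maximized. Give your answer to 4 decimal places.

y_gold ≈ 8.6420

The effective depreciation rate is n + δ = 0.006 + 0.059 = 0.065.
Maximizing c = f(k) − (n+δ)·k gives f'(k) = n+δ, i.e. 0.3·2.86·k^(0.3−1) = 0.065, so k_gold = (0.3·2.86/0.065)^(1/0.7) ≈ 39.8859.
Output: y_gold = 2.86·k_gold^0.3 = 2.86·39.8859^0.3 ≈ 8.6420.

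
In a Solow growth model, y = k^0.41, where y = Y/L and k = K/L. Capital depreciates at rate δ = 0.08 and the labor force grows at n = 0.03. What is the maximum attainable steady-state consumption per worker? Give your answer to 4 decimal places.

n + δ = 0.03 + 0.08 = 0.11.
Setting f'(k) = n+δ gives 0.41·k^(0.41−1) = 0.11, hence k_gold = (0.41/0.11)^(1/0.59) ≈ 9.2995.
y_gold = 9.2995^0.41 ≈ 2.4950.
c_gold = y_gold − (n+δ)·k_gold = 2.4950 − 0.11·9.2995 ≈ 1.4720.

c_gold ≈ 1.4720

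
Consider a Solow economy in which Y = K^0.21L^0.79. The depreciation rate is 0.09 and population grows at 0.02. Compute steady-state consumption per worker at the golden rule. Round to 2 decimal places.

n + δ = 0.02 + 0.09 = 0.11.
At the golden rule the marginal product of capital equals n+δ: 0.21·k^(0.21−1) = 0.11. Solving, k_gold = (0.21/0.11)^(1/0.79) ≈ 2.2671.
y_gold = 2.2671^0.21 ≈ 1.1875.
c_gold = y_gold − (n+δ)·k_gold = 1.1875 − 0.11·2.2671 ≈ 0.9382.

c_gold ≈ 0.94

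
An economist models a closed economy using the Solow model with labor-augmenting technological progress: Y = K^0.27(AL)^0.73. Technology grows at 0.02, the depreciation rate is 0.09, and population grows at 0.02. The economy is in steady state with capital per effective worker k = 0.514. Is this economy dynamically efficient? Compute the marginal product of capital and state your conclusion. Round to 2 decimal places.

Break-even investment rate: n + g + δ = 0.02 + 0.02 + 0.09 = 0.13.
MPK = 0.27·k^(0.27−1) = 0.27·0.514^(-0.73) ≈ 0.4389.
MPK > 0.13, so the economy is dynamically efficient (under-saving).

dynamically efficient; MPK ≈ 0.44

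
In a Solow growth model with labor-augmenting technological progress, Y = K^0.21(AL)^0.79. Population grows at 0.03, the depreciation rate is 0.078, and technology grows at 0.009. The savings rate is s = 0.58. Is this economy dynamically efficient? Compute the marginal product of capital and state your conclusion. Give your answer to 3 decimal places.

dynamically inefficient; MPK ≈ 0.042

Capital per effective worker breaks even when investment replaces (n + g + δ)·k; here n + g + δ = 0.117.
Steady-state k*: s·k^0.21 = 0.117·k gives k* = (0.58/0.117)^(1/0.79) ≈ 7.5867.
MPK = 0.21·7.5867^(-0.79) ≈ 0.0424.
MPK < n+g+δ = 0.117, so the economy is dynamically inefficient (over-saving).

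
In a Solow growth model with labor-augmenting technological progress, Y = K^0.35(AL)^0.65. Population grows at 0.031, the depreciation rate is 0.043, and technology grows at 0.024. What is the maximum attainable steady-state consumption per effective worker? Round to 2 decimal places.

Break-even investment rate: n + g + δ = 0.031 + 0.024 + 0.043 = 0.098.
Setting f'(k) = n+g+δ gives 0.35·k^(0.35−1) = 0.098, hence k_gold = (0.35/0.098)^(1/0.65) ≈ 7.0880.
y_gold = 7.0880^0.35 ≈ 1.9847.
c_gold = y_gold − (n+g+δ)·k_gold = 1.9847 − 0.098·7.0880 ≈ 1.2900.

c_gold ≈ 1.29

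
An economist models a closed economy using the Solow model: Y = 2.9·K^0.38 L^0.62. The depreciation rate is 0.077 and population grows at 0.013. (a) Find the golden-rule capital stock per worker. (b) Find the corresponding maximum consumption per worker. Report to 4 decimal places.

(a) k_gold ≈ 56.8513; (b) c_gold ≈ 8.3482

Capital per worker breaks even when investment replaces (n + δ)·k; here n + δ = 0.09.
At the golden rule the marginal product of capital equals n+δ: 0.38·2.9·k^(0.38−1) = 0.09. Solving, k_gold = (0.38·2.9/0.09)^(1/0.62) ≈ 56.8513.
y_gold = 2.9·56.8513^0.38 ≈ 13.4648; c_gold = y_gold − 0.09·k_gold ≈ 8.3482.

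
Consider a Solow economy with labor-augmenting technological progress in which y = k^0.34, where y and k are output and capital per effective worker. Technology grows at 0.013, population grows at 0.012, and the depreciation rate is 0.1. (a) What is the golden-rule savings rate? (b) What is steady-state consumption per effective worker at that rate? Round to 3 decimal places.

Break-even investment rate: n + g + δ = 0.012 + 0.013 + 0.1 = 0.125.
For Cobb-Douglas, s_gold equals capital's share: s_gold = 0.34.
At the golden rule the marginal product of capital equals n+g+δ: 0.34·k^(0.34−1) = 0.125. Solving, k_gold = (0.34/0.125)^(1/0.66) ≈ 4.5545.
y_gold = 4.5545^0.34 ≈ 1.6744; c_gold = (1−0.34)·y_gold ≈ 1.1051.

(a) s_gold = 0.340; (b) c_gold ≈ 1.105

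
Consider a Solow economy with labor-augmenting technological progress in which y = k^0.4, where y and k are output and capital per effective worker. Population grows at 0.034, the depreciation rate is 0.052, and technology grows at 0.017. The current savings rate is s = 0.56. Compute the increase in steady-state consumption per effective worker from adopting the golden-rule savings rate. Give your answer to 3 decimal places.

The effective depreciation rate is n + g + δ = 0.034 + 0.017 + 0.052 = 0.103.
Current steady state (s = 0.56): k* = (0.56/0.103)^(1/0.6) ≈ 16.8107, y* = 16.8107^0.4 ≈ 3.0920, c* = (1−0.56)·3.0920 ≈ 1.3605.
Setting f'(k) = n+g+δ gives 0.4·k^(0.4−1) = 0.103, hence k_gold = (0.4/0.103)^(1/0.6) ≈ 9.5948.
y_gold = 9.5948^0.4 ≈ 2.4707, c_gold = y_gold − 0.103·k_gold ≈ 1.4824.
Gain: Δc = 1.4824 − 1.3605 ≈ 0.1219.

Δc ≈ 0.122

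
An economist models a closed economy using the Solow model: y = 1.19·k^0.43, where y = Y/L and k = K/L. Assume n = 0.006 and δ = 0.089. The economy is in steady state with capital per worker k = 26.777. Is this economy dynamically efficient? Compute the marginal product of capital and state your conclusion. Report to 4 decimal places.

The effective depreciation rate is n + δ = 0.006 + 0.089 = 0.095.
MPK = 0.43·1.19·k^(0.43−1) = 0.43·1.19·26.777^(-0.57) ≈ 0.0786.
MPK < 0.095, so the economy is dynamically inefficient (over-saving).

dynamically inefficient; MPK ≈ 0.0786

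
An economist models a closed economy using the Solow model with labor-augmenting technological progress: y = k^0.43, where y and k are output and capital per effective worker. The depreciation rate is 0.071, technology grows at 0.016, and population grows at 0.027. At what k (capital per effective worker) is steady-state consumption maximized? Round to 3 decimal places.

k_gold ≈ 10.269

n + g + δ = 0.027 + 0.016 + 0.071 = 0.114.
Setting f'(k) = n+g+δ gives 0.43·k^(0.43−1) = 0.114, hence k_gold = (0.43/0.114)^(1/0.57) ≈ 10.2687.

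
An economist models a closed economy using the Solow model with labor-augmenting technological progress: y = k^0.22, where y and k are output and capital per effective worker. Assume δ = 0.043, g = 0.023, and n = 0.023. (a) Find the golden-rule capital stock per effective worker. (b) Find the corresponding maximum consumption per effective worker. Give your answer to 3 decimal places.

Capital per effective worker breaks even when investment replaces (n + g + δ)·k; here n + g + δ = 0.089.
Maximizing c = f(k) − (n+g+δ)·k gives f'(k) = n+g+δ, i.e. 0.22·k^(0.22−1) = 0.089, so k_gold = (0.22/0.089)^(1/0.78) ≈ 3.1907.
y_gold = 3.1907^0.22 ≈ 1.2908; c_gold = y_gold − 0.089·k_gold ≈ 1.0068.

(a) k_gold ≈ 3.191; (b) c_gold ≈ 1.007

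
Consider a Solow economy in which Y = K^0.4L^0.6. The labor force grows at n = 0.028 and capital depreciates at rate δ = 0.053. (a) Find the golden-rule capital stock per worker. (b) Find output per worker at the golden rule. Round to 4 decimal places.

(a) k_gold ≈ 14.3205; (b) y_gold ≈ 2.8999

The effective depreciation rate is n + δ = 0.028 + 0.053 = 0.081.
Maximizing c = f(k) − (n+δ)·k gives f'(k) = n+δ, i.e. 0.4·k^(0.4−1) = 0.081, so k_gold = (0.4/0.081)^(1/0.6) ≈ 14.3205.
y_gold = 14.3205^0.4 ≈ 2.8999.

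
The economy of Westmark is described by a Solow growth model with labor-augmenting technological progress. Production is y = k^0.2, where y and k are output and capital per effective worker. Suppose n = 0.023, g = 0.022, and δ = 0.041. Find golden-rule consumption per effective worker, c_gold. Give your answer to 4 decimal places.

c_gold ≈ 0.9879

Break-even investment rate: n + g + δ = 0.023 + 0.022 + 0.041 = 0.086.
Setting f'(k) = n+g+δ gives 0.2·k^(0.2−1) = 0.086, hence k_gold = (0.2/0.086)^(1/0.8) ≈ 2.8719.
y_gold = 2.8719^0.2 ≈ 1.2349.
c_gold = y_gold − (n+g+δ)·k_gold = 1.2349 − 0.086·2.8719 ≈ 0.9879.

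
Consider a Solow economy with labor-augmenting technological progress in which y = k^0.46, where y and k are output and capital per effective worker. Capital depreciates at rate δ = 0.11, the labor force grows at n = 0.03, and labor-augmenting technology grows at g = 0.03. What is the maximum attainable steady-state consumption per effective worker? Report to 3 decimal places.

c_gold ≈ 1.261

The effective depreciation rate is n + g + δ = 0.03 + 0.03 + 0.11 = 0.17.
Setting f'(k) = n+g+δ gives 0.46·k^(0.46−1) = 0.17, hence k_gold = (0.46/0.17)^(1/0.54) ≈ 6.3179.
y_gold = 6.3179^0.46 ≈ 2.3349.
c_gold = y_gold − (n+g+δ)·k_gold = 2.3349 − 0.17·6.3179 ≈ 1.2608.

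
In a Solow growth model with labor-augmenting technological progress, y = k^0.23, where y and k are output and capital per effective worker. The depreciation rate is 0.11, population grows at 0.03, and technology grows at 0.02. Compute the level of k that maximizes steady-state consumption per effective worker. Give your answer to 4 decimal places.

Capital per effective worker breaks even when investment replaces (n + g + δ)·k; here n + g + δ = 0.16.
At the golden rule the marginal product of capital equals n+g+δ: 0.23·k^(0.23−1) = 0.16. Solving, k_gold = (0.23/0.16)^(1/0.77) ≈ 1.6021.

k_gold ≈ 1.6021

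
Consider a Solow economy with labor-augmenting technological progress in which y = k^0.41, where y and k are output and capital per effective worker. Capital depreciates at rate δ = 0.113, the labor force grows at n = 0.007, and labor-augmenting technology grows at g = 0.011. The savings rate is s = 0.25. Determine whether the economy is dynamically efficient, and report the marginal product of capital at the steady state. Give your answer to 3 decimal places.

dynamically efficient; MPK ≈ 0.215

The effective depreciation rate is n + g + δ = 0.007 + 0.011 + 0.113 = 0.131.
Steady-state k*: s·k^0.41 = 0.131·k gives k* = (0.25/0.131)^(1/0.59) ≈ 2.9903.
MPK = 0.41·2.9903^(-0.59) ≈ 0.2148.
MPK > n+g+δ = 0.131, so the economy is dynamically efficient (under-saving).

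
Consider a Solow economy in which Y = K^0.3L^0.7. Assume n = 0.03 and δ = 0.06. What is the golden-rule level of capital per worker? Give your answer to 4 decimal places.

n + δ = 0.03 + 0.06 = 0.09.
At the golden rule the marginal product of capital equals n+δ: 0.3·k^(0.3−1) = 0.09. Solving, k_gold = (0.3/0.09)^(1/0.7) ≈ 5.5843.

k_gold ≈ 5.5843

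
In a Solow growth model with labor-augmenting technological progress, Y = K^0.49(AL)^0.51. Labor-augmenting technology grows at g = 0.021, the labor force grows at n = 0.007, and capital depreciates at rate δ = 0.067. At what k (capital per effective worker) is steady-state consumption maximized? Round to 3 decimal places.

The effective depreciation rate is n + g + δ = 0.007 + 0.021 + 0.067 = 0.095.
Maximizing c = f(k) − (n+g+δ)·k gives f'(k) = n+g+δ, i.e. 0.49·k^(0.49−1) = 0.095, so k_gold = (0.49/0.095)^(1/0.51) ≈ 24.9462.

k_gold ≈ 24.946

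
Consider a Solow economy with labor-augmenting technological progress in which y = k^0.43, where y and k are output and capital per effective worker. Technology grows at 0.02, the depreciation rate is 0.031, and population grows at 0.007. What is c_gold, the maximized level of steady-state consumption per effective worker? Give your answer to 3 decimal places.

Break-even investment rate: n + g + δ = 0.007 + 0.02 + 0.031 = 0.058.
Setting f'(k) = n+g+δ gives 0.43·k^(0.43−1) = 0.058, hence k_gold = (0.43/0.058)^(1/0.57) ≈ 33.6037.
y_gold = 33.6037^0.43 ≈ 4.5326.
c_gold = y_gold − (n+g+δ)·k_gold = 4.5326 − 0.058·33.6037 ≈ 2.5836.

c_gold ≈ 2.584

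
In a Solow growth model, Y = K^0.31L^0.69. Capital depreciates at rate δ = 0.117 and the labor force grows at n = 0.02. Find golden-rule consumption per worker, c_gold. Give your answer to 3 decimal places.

c_gold ≈ 0.996

n + δ = 0.02 + 0.117 = 0.137.
At the golden rule the marginal product of capital equals n+δ: 0.31·k^(0.31−1) = 0.137. Solving, k_gold = (0.31/0.137)^(1/0.69) ≈ 3.2657.
y_gold = 3.2657^0.31 ≈ 1.4432.
c_gold = y_gold − (n+δ)·k_gold = 1.4432 − 0.137·3.2657 ≈ 0.9958.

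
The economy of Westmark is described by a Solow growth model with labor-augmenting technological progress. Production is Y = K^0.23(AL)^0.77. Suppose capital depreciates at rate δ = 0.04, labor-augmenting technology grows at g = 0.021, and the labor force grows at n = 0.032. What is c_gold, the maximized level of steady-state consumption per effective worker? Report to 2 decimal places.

c_gold ≈ 1.01

Break-even investment rate: n + g + δ = 0.032 + 0.021 + 0.04 = 0.093.
Setting f'(k) = n+g+δ gives 0.23·k^(0.23−1) = 0.093, hence k_gold = (0.23/0.093)^(1/0.77) ≈ 3.2412.
y_gold = 3.2412^0.23 ≈ 1.3106.
c_gold = y_gold − (n+g+δ)·k_gold = 1.3106 − 0.093·3.2412 ≈ 1.0091.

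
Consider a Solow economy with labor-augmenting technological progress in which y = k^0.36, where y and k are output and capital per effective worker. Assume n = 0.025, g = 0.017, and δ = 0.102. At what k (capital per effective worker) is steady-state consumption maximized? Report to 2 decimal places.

k_gold ≈ 4.19

n + g + δ = 0.025 + 0.017 + 0.102 = 0.144.
Maximizing c = f(k) − (n+g+δ)·k gives f'(k) = n+g+δ, i.e. 0.36·k^(0.36−1) = 0.144, so k_gold = (0.36/0.144)^(1/0.64) ≈ 4.1858.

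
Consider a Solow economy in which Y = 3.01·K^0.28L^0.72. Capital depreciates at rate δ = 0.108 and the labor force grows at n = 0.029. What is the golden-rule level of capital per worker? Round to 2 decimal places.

k_gold ≈ 12.47

n + δ = 0.029 + 0.108 = 0.137.
Golden rule sets MPK = n+δ: 0.28·3.01·k^(0.28−1) = 0.137, so k_gold = (0.28·3.01/0.137)^(1/0.72) ≈ 12.4692.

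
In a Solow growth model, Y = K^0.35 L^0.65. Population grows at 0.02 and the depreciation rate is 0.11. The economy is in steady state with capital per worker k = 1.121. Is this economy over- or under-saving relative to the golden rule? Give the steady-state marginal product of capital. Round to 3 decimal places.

The effective depreciation rate is n + δ = 0.02 + 0.11 = 0.13.
MPK = 0.35·k^(0.35−1) = 0.35·1.121^(-0.65) ≈ 0.3250.
MPK > 0.13, so the economy is dynamically efficient (under-saving).

under-saving; MPK ≈ 0.325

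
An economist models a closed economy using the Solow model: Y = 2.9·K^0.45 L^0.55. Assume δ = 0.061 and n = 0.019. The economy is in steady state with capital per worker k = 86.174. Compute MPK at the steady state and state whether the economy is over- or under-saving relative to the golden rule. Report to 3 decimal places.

under-saving; MPK ≈ 0.113

Capital per worker breaks even when investment replaces (n + δ)·k; here n + δ = 0.08.
MPK = 0.45·2.9·k^(0.45−1) = 0.45·2.9·86.174^(-0.55) ≈ 0.1125.
MPK > 0.08, so the economy is dynamically efficient (under-saving).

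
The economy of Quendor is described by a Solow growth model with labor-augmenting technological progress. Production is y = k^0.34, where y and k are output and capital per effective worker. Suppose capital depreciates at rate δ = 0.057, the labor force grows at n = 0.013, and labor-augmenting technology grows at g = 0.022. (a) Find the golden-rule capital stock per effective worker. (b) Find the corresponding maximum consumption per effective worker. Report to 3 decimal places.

(a) k_gold ≈ 7.247; (b) c_gold ≈ 1.294

n + g + δ = 0.013 + 0.022 + 0.057 = 0.092.
Golden rule sets MPK = n+g+δ: 0.34·k^(0.34−1) = 0.092, so k_gold = (0.34/0.092)^(1/0.66) ≈ 7.2467.
y_gold = 7.2467^0.34 ≈ 1.9609; c_gold = y_gold − 0.092·k_gold ≈ 1.2942.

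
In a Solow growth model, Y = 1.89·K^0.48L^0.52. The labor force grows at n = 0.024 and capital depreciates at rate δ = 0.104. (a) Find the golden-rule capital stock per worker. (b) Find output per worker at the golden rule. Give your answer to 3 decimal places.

(a) k_gold ≈ 43.208; (b) y_gold ≈ 11.522

Break-even investment rate: n + δ = 0.024 + 0.104 = 0.128.
Setting f'(k) = n+δ gives 0.48·1.89·k^(0.48−1) = 0.128, hence k_gold = (0.48·1.89/0.128)^(1/0.52) ≈ 43.2079.
y_gold = 1.89·43.2079^0.48 ≈ 11.5221.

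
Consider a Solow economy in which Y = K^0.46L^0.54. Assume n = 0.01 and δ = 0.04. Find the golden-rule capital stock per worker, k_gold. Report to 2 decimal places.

k_gold ≈ 60.92

The effective depreciation rate is n + δ = 0.01 + 0.04 = 0.05.
Golden rule sets MPK = n+δ: 0.46·k^(0.46−1) = 0.05, so k_gold = (0.46/0.05)^(1/0.54) ≈ 60.9245.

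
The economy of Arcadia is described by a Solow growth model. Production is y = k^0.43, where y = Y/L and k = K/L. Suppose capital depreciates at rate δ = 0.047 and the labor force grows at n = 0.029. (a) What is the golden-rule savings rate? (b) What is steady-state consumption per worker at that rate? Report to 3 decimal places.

(a) s_gold = 0.430; (b) c_gold ≈ 2.107

The effective depreciation rate is n + δ = 0.029 + 0.047 = 0.076.
For Cobb-Douglas, s_gold equals capital's share: s_gold = 0.43.
Maximizing c = f(k) − (n+δ)·k gives f'(k) = n+δ, i.e. 0.43·k^(0.43−1) = 0.076, so k_gold = (0.43/0.076)^(1/0.57) ≈ 20.9145.
y_gold = 20.9145^0.43 ≈ 3.6965; c_gold = (1−0.43)·y_gold ≈ 2.1070.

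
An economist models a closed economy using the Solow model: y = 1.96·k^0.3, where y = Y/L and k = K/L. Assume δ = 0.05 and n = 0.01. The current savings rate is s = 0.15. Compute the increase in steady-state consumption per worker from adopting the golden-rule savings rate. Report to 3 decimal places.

Break-even investment rate: n + δ = 0.01 + 0.05 = 0.06.
Current steady state (s = 0.15): k* = (0.15·1.96/0.06)^(1/0.7) ≈ 9.6827, y* = 1.96·9.6827^0.3 ≈ 3.8731, c* = (1−0.15)·3.8731 ≈ 3.2921.
Golden rule sets MPK = n+δ: 0.3·1.96·k^(0.3−1) = 0.06, so k_gold = (0.3·1.96/0.06)^(1/0.7) ≈ 26.0638.
y_gold = 1.96·26.0638^0.3 ≈ 5.2128, c_gold = y_gold − 0.06·k_gold ≈ 3.6489.
Gain: Δc = 3.6489 − 3.2921 ≈ 0.3568.

Δc ≈ 0.357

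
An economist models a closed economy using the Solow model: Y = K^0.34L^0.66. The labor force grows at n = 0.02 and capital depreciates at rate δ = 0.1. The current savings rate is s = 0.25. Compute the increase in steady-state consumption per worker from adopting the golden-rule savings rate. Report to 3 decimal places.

Break-even investment rate: n + δ = 0.02 + 0.1 = 0.12.
Current steady state (s = 0.25): k* = (0.25/0.12)^(1/0.66) ≈ 3.0407, y* = 3.0407^0.34 ≈ 1.4595, c* = (1−0.25)·1.4595 ≈ 1.0946.
At the golden rule the marginal product of capital equals n+δ: 0.34·k^(0.34−1) = 0.12. Solving, k_gold = (0.34/0.12)^(1/0.66) ≈ 4.8451.
y_gold = 4.8451^0.34 ≈ 1.7100, c_gold = y_gold − 0.12·k_gold ≈ 1.1286.
Gain: Δc = 1.1286 − 1.0946 ≈ 0.0340.

Δc ≈ 0.034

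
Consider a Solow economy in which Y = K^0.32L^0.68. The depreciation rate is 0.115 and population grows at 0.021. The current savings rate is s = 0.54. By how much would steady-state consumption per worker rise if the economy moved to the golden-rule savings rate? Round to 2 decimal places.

Δc ≈ 0.14

Capital per worker breaks even when investment replaces (n + δ)·k; here n + δ = 0.136.
Current steady state (s = 0.54): k* = (0.54/0.136)^(1/0.68) ≈ 7.5975, y* = 7.5975^0.32 ≈ 1.9134, c* = (1−0.54)·1.9134 ≈ 0.8802.
Setting f'(k) = n+δ gives 0.32·k^(0.32−1) = 0.136, hence k_gold = (0.32/0.136)^(1/0.68) ≈ 3.5195.
y_gold = 3.5195^0.32 ≈ 1.4958, c_gold = y_gold − 0.136·k_gold ≈ 1.0171.
Gain: Δc = 1.0171 − 0.8802 ≈ 0.1370.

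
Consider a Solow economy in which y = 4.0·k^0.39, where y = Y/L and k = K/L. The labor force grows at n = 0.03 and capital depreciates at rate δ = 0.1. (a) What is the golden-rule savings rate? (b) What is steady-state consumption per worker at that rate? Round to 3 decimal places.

The effective depreciation rate is n + δ = 0.03 + 0.1 = 0.13.
For Cobb-Douglas, s_gold equals capital's share: s_gold = 0.39.
Maximizing c = f(k) − (n+δ)·k gives f'(k) = n+δ, i.e. 0.39·4.0·k^(0.39−1) = 0.13, so k_gold = (0.39·4.0/0.13)^(1/0.61) ≈ 58.7692.
y_gold = 4.0·58.7692^0.39 ≈ 19.5897; c_gold = (1−0.39)·y_gold ≈ 11.9497.

(a) s_gold = 0.390; (b) c_gold ≈ 11.950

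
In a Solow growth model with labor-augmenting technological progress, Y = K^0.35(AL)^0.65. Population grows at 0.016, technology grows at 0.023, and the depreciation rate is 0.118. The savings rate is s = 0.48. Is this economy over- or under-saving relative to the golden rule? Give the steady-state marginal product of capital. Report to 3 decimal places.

n + g + δ = 0.016 + 0.023 + 0.118 = 0.157.
Steady-state k*: s·k^0.35 = 0.157·k gives k* = (0.48/0.157)^(1/0.65) ≈ 5.5806.
MPK = 0.35·5.5806^(-0.65) ≈ 0.1145.
MPK < n+g+δ = 0.157, so the economy is dynamically inefficient (over-saving).

over-saving; MPK ≈ 0.114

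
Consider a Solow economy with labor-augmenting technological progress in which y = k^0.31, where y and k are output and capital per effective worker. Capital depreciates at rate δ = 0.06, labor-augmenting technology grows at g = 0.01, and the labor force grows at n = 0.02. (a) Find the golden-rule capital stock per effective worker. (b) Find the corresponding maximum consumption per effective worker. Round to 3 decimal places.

Break-even investment rate: n + g + δ = 0.02 + 0.01 + 0.06 = 0.09.
At the golden rule the marginal product of capital equals n+g+δ: 0.31·k^(0.31−1) = 0.09. Solving, k_gold = (0.31/0.09)^(1/0.69) ≈ 6.0039.
y_gold = 6.0039^0.31 ≈ 1.7431; c_gold = y_gold − 0.09·k_gold ≈ 1.2027.

(a) k_gold ≈ 6.004; (b) c_gold ≈ 1.203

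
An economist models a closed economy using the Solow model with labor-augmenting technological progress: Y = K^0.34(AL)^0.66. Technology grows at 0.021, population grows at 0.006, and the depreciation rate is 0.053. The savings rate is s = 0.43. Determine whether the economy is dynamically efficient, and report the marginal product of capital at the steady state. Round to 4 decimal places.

dynamically inefficient; MPK ≈ 0.0633

n + g + δ = 0.006 + 0.021 + 0.053 = 0.08.
Steady-state k*: s·k^0.34 = 0.08·k gives k* = (0.43/0.08)^(1/0.66) ≈ 12.7830.
MPK = 0.34·12.7830^(-0.66) ≈ 0.0633.
MPK < n+g+δ = 0.08, so the economy is dynamically inefficient (over-saving).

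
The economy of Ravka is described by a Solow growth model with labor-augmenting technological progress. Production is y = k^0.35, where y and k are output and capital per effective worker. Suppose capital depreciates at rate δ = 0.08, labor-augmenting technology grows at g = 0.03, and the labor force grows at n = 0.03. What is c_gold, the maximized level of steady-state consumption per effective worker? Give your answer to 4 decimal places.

Break-even investment rate: n + g + δ = 0.03 + 0.03 + 0.08 = 0.14.
Maximizing c = f(k) − (n+g+δ)·k gives f'(k) = n+g+δ, i.e. 0.35·k^(0.35−1) = 0.14, so k_gold = (0.35/0.14)^(1/0.65) ≈ 4.0946.
y_gold = 4.0946^0.35 ≈ 1.6379.
c_gold = y_gold − (n+g+δ)·k_gold = 1.6379 − 0.14·4.0946 ≈ 1.0646.

c_gold ≈ 1.0646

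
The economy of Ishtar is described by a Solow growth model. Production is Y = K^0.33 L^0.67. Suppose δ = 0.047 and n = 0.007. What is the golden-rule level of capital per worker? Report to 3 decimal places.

k_gold ≈ 14.904

Break-even investment rate: n + δ = 0.007 + 0.047 = 0.054.
Setting f'(k) = n+δ gives 0.33·k^(0.33−1) = 0.054, hence k_gold = (0.33/0.054)^(1/0.67) ≈ 14.9044.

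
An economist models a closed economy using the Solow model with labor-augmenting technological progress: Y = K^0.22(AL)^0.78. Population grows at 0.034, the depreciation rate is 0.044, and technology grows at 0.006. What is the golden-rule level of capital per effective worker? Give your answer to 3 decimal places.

n + g + δ = 0.034 + 0.006 + 0.044 = 0.084.
At the golden rule the marginal product of capital equals n+g+δ: 0.22·k^(0.22−1) = 0.084. Solving, k_gold = (0.22/0.084)^(1/0.78) ≈ 3.4362.

k_gold ≈ 3.436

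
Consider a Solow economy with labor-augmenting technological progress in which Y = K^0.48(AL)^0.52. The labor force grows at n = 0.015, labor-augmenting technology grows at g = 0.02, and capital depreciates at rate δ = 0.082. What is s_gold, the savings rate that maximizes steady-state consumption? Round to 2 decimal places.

s_gold = 0.48

Break-even investment rate: n + g + δ = 0.015 + 0.02 + 0.082 = 0.117.
At the golden rule MPK = n+g+δ, and in any Cobb-Douglas steady state s = (n+g+δ)·k/y = MPK·k/y = capital's share 0.48.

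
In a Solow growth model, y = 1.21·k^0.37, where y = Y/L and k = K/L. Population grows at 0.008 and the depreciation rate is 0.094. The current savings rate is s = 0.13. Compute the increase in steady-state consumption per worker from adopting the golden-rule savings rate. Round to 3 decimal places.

The effective depreciation rate is n + δ = 0.008 + 0.094 = 0.102.
Current steady state (s = 0.13): k* = (0.13·1.21/0.102)^(1/0.63) ≈ 1.9889, y* = 1.21·1.9889^0.37 ≈ 1.5605, c* = (1−0.13)·1.5605 ≈ 1.3577.
At the golden rule the marginal product of capital equals n+δ: 0.37·1.21·k^(0.37−1) = 0.102. Solving, k_gold = (0.37·1.21/0.102)^(1/0.63) ≈ 10.4631.
y_gold = 1.21·10.4631^0.37 ≈ 2.8844, c_gold = y_gold − 0.102·k_gold ≈ 1.8172.
Gain: Δc = 1.8172 − 1.3577 ≈ 0.4595.

Δc ≈ 0.460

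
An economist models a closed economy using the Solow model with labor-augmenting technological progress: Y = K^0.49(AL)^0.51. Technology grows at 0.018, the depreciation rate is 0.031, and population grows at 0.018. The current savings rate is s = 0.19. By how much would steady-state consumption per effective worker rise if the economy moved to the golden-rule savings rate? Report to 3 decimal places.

Break-even investment rate: n + g + δ = 0.018 + 0.018 + 0.031 = 0.067.
Current steady state (s = 0.19): k* = (0.19/0.067)^(1/0.51) ≈ 7.7198, y* = 7.7198^0.49 ≈ 2.7222, c* = (1−0.19)·2.7222 ≈ 2.2050.
Setting f'(k) = n+g+δ gives 0.49·k^(0.49−1) = 0.067, hence k_gold = (0.49/0.067)^(1/0.51) ≈ 49.4715.
y_gold = 49.4715^0.49 ≈ 6.7645, c_gold = y_gold − 0.067·k_gold ≈ 3.4499.
Gain: Δc = 3.4499 − 2.2050 ≈ 1.2449.

Δc ≈ 1.245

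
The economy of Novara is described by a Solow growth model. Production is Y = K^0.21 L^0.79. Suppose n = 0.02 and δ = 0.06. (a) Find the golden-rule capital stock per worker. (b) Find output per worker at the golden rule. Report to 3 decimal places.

(a) k_gold ≈ 3.393; (b) y_gold ≈ 1.292

Break-even investment rate: n + δ = 0.02 + 0.06 = 0.08.
At the golden rule the marginal product of capital equals n+δ: 0.21·k^(0.21−1) = 0.08. Solving, k_gold = (0.21/0.08)^(1/0.79) ≈ 3.3927.
y_gold = 3.3927^0.21 ≈ 1.2925.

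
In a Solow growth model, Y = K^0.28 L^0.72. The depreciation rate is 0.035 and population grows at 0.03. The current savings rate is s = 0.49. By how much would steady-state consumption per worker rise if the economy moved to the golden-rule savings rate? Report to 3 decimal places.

Δc ≈ 0.152

Capital per worker breaks even when investment replaces (n + δ)·k; here n + δ = 0.065.
Current steady state (s = 0.49): k* = (0.49/0.065)^(1/0.72) ≈ 16.5367, y* = 16.5367^0.28 ≈ 2.1936, c* = (1−0.49)·2.1936 ≈ 1.1188.
Setting f'(k) = n+δ gives 0.28·k^(0.28−1) = 0.065, hence k_gold = (0.28/0.065)^(1/0.72) ≈ 7.6014.
y_gold = 7.6014^0.28 ≈ 1.7646, c_gold = y_gold − 0.065·k_gold ≈ 1.2705.
Gain: Δc = 1.2705 − 1.1188 ≈ 0.1518.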